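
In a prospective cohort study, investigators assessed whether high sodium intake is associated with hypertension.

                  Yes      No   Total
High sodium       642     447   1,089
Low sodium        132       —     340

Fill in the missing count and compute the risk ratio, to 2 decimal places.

The missing cell is in the unexposed row: 340 − 132 = 208.
So a = 642, b = 447, c = 132, d = 208.
RR = [a/(a+b)] / [c/(c+d)] = (642/1089) / (132/340) = 0.58953/0.38824 = 1.51849

1.52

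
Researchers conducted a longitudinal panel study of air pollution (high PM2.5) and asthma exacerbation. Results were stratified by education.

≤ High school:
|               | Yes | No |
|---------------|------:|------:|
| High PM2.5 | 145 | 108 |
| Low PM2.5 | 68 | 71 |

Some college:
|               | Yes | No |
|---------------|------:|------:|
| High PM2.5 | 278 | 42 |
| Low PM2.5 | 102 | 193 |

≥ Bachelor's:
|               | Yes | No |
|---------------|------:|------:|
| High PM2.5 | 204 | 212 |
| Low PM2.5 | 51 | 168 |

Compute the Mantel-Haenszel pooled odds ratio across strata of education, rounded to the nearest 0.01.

3.92

OR_MH = Σ(aᵢdᵢ/nᵢ) / Σ(bᵢcᵢ/nᵢ), where nᵢ is the stratum total.
Stratum 1 (≤ High school): n = 392; a·d/n = 145·71/392 = 26.2628; b·c/n = 108·68/392 = 18.7347
Stratum 2 (Some college): n = 615; a·d/n = 278·193/615 = 87.2423; b·c/n = 42·102/615 = 6.9659
Stratum 3 (≥ Bachelor's): n = 635; a·d/n = 204·168/635 = 53.9717; b·c/n = 212·51/635 = 17.0268
OR_MH = (26.2628 + 87.2423 + 53.9717) / (18.7347 + 6.9659 + 17.0268) = 167.4767 / 42.7273 = 3.91966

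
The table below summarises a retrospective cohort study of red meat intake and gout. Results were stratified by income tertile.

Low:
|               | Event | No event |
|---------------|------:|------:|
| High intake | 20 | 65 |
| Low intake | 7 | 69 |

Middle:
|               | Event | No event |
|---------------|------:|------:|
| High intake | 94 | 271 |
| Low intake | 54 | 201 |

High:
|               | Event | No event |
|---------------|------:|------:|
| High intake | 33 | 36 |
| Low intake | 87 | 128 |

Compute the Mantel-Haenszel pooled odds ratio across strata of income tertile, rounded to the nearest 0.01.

1.44

OR_MH = Σ(aᵢdᵢ/nᵢ) / Σ(bᵢcᵢ/nᵢ), where nᵢ is the stratum total.
Stratum 1 (Low): n = 161; a·d/n = 20·69/161 = 8.5714; b·c/n = 65·7/161 = 2.8261
Stratum 2 (Middle): n = 620; a·d/n = 94·201/620 = 30.4742; b·c/n = 271·54/620 = 23.6032
Stratum 3 (High): n = 284; a·d/n = 33·128/284 = 14.8732; b·c/n = 36·87/284 = 11.0282
OR_MH = (8.5714 + 30.4742 + 14.8732) / (2.8261 + 23.6032 + 11.0282) = 53.9189 / 37.4575 = 1.43947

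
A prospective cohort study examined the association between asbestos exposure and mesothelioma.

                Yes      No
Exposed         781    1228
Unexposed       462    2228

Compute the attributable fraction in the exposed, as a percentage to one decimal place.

55.8

Cells: a = 781, b = 1228, c = 462, d = 2228.
Risk in exposed = 781/2009 = 0.38875; risk in unexposed = 462/2690 = 0.17175.
RR = 0.38875/0.17175 = 2.26350
AR% = (RR − 1)/RR × 100 = (2.26350 − 1)/2.26350 × 100 = 55.8207%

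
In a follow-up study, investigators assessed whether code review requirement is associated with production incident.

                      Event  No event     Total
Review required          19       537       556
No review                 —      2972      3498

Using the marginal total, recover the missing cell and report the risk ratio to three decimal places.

0.227

The missing cell is in the unexposed row: 3498 − 2972 = 526.
So a = 19, b = 537, c = 526, d = 2972.
RR = [a/(a+b)] / [c/(c+d)] = (19/556) / (526/3498) = 0.03417/0.15037 = 0.22725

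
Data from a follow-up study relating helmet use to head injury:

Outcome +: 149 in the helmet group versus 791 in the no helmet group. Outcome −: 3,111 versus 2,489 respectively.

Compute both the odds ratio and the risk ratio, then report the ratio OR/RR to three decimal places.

0.795

From the description: a = 149, b = 3111, c = 791, d = 2489.
OR = (149·2489)/(3111·791) = 370861/2460801 = 0.15071
Risk in exposed = 149/3260 = 0.04571; risk in unexposed = 791/3280 = 0.24116; RR = 0.18952
OR/RR = 0.15071 / 0.18952 = 0.79519
The outcome is not rare, so the OR lies further from 1 than the RR.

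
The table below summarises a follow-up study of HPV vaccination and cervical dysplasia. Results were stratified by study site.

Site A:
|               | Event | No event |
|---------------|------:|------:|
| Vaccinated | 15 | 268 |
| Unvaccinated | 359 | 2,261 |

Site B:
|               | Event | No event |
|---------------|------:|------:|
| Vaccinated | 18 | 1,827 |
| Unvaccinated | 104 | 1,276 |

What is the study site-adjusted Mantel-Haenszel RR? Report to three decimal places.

RR_MH = Σ(aᵢ·n₀ᵢ/nᵢ) / Σ(cᵢ·n₁ᵢ/nᵢ), with n₁ᵢ = aᵢ+bᵢ (exposed), n₀ᵢ = cᵢ+dᵢ (unexposed), nᵢ = n₁ᵢ+n₀ᵢ.
Stratum 1 (Site A): n₁ = 283, n₀ = 2620, n = 2903; a·n₀/n = 15·2620/2903 = 13.5377; c·n₁/n = 359·283/2903 = 34.9972
Stratum 2 (Site B): n₁ = 1845, n₀ = 1380, n = 3225; a·n₀/n = 18·1380/3225 = 7.7023; c·n₁/n = 104·1845/3225 = 59.4977
RR_MH = (13.5377 + 7.7023) / (34.9972 + 59.4977) = 21.2400 / 94.4949 = 0.22477

0.225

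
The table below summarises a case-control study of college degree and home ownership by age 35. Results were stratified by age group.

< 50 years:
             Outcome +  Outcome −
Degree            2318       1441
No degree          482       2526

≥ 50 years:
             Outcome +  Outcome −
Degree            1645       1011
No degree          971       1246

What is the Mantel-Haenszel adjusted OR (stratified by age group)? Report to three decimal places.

OR_MH = Σ(aᵢdᵢ/nᵢ) / Σ(bᵢcᵢ/nᵢ), where nᵢ is the stratum total.
Stratum 1 (< 50 years): n = 6767; a·d/n = 2318·2526/6767 = 865.2679; b·c/n = 1441·482/6767 = 102.6396
Stratum 2 (≥ 50 years): n = 4873; a·d/n = 1645·1246/4873 = 420.6177; b·c/n = 1011·971/4873 = 201.4531
OR_MH = (865.2679 + 420.6177) / (102.6396 + 201.4531) = 1285.8856 / 304.0927 = 4.22860

4.229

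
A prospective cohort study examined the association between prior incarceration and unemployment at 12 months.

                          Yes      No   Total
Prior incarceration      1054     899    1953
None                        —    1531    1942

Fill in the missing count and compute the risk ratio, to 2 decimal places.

The missing cell is in the unexposed row: 1942 − 1531 = 411.
So a = 1054, b = 899, c = 411, d = 1531.
RR = [a/(a+b)] / [c/(c+d)] = (1054/1953) / (411/1942) = 0.53968/0.21164 = 2.55003

2.55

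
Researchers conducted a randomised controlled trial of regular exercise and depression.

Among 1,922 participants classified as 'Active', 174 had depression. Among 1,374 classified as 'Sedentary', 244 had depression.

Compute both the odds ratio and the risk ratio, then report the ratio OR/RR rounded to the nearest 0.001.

From the description: a = 174, b = 1748, c = 244, d = 1130.
OR = (174·1130)/(1748·244) = 196620/426512 = 0.46100
Risk in exposed = 174/1922 = 0.09053; risk in unexposed = 244/1374 = 0.17758; RR = 0.50979
OR/RR = 0.46100 / 0.50979 = 0.90428
The outcome is not rare, so the OR lies further from 1 than the RR.

0.904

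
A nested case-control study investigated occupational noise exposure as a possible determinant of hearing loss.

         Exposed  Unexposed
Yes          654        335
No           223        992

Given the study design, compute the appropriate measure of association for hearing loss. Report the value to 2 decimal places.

8.68

Reading the table with exposure as columns: a = 654 (Exposed, case), b = 223 (Exposed, non-case), c = 335 (Unexposed, case), d = 992.
This is a nested case-control study: participants were sampled on outcome status, so risks in the source population cannot be estimated directly — relative risk is not valid here. The odds ratio is the appropriate measure.
OR = (a·d)/(b·c) = (654 × 992) / (223 × 335) = 648768 / 74705 = 8.68440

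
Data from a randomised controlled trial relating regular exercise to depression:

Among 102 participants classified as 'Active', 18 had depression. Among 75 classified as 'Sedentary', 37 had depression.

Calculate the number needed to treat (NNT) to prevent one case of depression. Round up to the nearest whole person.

4

Risk in treated group = 18/102 = 0.17647; risk in control = 37/75 = 0.49333.
Absolute risk reduction = 0.49333 − 0.17647 = 0.31686
NNT = 1 / ARR = 1 / 0.31686 = 3.156 → round up → 4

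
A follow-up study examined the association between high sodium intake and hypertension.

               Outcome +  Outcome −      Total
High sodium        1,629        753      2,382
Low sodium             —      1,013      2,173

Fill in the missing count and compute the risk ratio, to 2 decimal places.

The missing cell is in the unexposed row: 2173 − 1013 = 1160.
So a = 1629, b = 753, c = 1160, d = 1013.
RR = [a/(a+b)] / [c/(c+d)] = (1629/2382) / (1160/2173) = 0.68388/0.53382 = 1.28109

1.28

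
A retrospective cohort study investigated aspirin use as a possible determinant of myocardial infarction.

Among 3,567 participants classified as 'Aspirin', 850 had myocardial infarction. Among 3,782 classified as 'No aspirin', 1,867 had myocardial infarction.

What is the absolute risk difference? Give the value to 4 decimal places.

From the description: a = 850, b = 2717, c = 1867, d = 1915.
Risk in exposed = 850/3567 = 0.238295; risk in unexposed = 1867/3782 = 0.493654.
Risk difference = 0.238295 − 0.493654 = -0.255359

-0.2554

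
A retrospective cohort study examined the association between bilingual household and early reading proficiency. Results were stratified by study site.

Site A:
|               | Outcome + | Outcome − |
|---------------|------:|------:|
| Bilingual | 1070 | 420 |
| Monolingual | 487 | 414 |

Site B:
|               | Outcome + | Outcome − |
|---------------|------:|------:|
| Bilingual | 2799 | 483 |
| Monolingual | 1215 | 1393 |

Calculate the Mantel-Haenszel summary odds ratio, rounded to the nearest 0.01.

OR_MH = Σ(aᵢdᵢ/nᵢ) / Σ(bᵢcᵢ/nᵢ), where nᵢ is the stratum total.
Stratum 1 (Site A): n = 2391; a·d/n = 1070·414/2391 = 185.2698; b·c/n = 420·487/2391 = 85.5458
Stratum 2 (Site B): n = 5890; a·d/n = 2799·1393/5890 = 661.9706; b·c/n = 483·1215/5890 = 99.6341
OR_MH = (185.2698 + 661.9706) / (85.5458 + 99.6341) = 847.2404 / 185.1799 = 4.57523

4.58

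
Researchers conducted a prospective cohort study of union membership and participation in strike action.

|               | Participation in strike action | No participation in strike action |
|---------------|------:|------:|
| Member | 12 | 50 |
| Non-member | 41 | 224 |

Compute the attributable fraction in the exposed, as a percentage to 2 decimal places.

Cells: a = 12, b = 50, c = 41, d = 224.
Risk in exposed = 12/62 = 0.19355; risk in unexposed = 41/265 = 0.15472.
RR = 0.19355/0.15472 = 1.25098
AR% = (RR − 1)/RR × 100 = (1.25098 − 1)/1.25098 × 100 = 20.0629%

20.06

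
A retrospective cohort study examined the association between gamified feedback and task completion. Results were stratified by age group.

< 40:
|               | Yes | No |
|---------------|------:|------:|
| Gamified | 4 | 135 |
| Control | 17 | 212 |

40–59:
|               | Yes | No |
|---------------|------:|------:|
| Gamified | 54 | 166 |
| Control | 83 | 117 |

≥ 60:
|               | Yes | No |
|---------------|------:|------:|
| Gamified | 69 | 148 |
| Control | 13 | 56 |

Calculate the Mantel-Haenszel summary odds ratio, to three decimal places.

0.674

OR_MH = Σ(aᵢdᵢ/nᵢ) / Σ(bᵢcᵢ/nᵢ), where nᵢ is the stratum total.
Stratum 1 (< 40): n = 368; a·d/n = 4·212/368 = 2.3043; b·c/n = 135·17/368 = 6.2364
Stratum 2 (40–59): n = 420; a·d/n = 54·117/420 = 15.0429; b·c/n = 166·83/420 = 32.8048
Stratum 3 (≥ 60): n = 286; a·d/n = 69·56/286 = 13.5105; b·c/n = 148·13/286 = 6.7273
OR_MH = (2.3043 + 15.0429 + 13.5105) / (6.2364 + 32.8048 + 6.7273) = 30.8577 / 45.7684 = 0.67421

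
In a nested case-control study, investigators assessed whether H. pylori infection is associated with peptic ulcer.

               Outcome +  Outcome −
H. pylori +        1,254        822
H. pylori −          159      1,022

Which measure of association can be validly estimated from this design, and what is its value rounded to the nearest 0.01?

Cells: a = 1254, b = 822, c = 159, d = 1022.
This is a nested case-control study: participants were sampled on outcome status, so risks in the source population cannot be estimated directly — relative risk is not valid here. The odds ratio is the appropriate measure.
OR = (a·d)/(b·c) = (1254 × 1022) / (822 × 159) = 1281588 / 130698 = 9.80572

9.81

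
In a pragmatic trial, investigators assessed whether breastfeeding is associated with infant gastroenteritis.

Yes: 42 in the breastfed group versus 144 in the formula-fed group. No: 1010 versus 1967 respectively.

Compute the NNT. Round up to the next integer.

Risk in treated group = 42/1052 = 0.03992; risk in control = 144/2111 = 0.06821.
Absolute risk reduction = 0.06821 − 0.03992 = 0.02829
NNT = 1 / ARR = 1 / 0.02829 = 35.348 → round up → 36

36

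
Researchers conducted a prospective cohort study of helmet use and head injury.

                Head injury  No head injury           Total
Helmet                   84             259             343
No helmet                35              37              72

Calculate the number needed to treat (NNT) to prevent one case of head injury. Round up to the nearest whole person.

5

Risk in treated group = 84/343 = 0.24490; risk in control = 35/72 = 0.48611.
Absolute risk reduction = 0.48611 − 0.24490 = 0.24121
NNT = 1 / ARR = 1 / 0.24121 = 4.146 → round up → 5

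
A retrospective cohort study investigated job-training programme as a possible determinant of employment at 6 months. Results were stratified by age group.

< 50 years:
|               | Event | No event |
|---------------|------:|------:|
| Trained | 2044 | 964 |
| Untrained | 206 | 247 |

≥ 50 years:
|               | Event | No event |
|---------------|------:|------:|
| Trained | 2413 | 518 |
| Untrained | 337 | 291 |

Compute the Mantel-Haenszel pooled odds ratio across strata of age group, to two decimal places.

3.22

OR_MH = Σ(aᵢdᵢ/nᵢ) / Σ(bᵢcᵢ/nᵢ), where nᵢ is the stratum total.
Stratum 1 (< 50 years): n = 3461; a·d/n = 2044·247/3461 = 145.8734; b·c/n = 964·206/3461 = 57.3776
Stratum 2 (≥ 50 years): n = 3559; a·d/n = 2413·291/3559 = 197.2978; b·c/n = 518·337/3559 = 49.0492
OR_MH = (145.8734 + 197.2978) / (57.3776 + 49.0492) = 343.1713 / 106.4268 = 3.22448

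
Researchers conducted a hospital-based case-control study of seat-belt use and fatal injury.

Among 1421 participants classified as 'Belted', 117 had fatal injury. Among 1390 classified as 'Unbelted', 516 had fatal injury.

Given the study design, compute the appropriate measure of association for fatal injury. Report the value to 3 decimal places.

0.152

From the description: a = 117, b = 1304, c = 516, d = 874.
This is a hospital-based case-control study: participants were sampled on outcome status, so risks in the source population cannot be estimated directly — relative risk is not valid here. The odds ratio is the appropriate measure.
OR = (a·d)/(b·c) = (117 × 874) / (1304 × 516) = 102258 / 672864 = 0.15197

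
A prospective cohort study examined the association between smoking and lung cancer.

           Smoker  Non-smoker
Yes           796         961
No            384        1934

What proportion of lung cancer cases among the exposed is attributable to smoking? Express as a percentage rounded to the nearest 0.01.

50.79

Reading the table with exposure as columns: a = 796 (Smoker, case), b = 384 (Smoker, non-case), c = 961 (Non-smoker, case), d = 1934.
Risk in exposed = 796/1180 = 0.67458; risk in unexposed = 961/2895 = 0.33195.
RR = 0.67458/0.33195 = 2.03215
AR% = (RR − 1)/RR × 100 = (2.03215 − 1)/2.03215 × 100 = 50.7911%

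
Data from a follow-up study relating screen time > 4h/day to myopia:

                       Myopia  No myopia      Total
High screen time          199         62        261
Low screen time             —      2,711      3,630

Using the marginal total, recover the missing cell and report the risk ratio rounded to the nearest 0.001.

The missing cell is in the unexposed row: 3630 − 2711 = 919.
So a = 199, b = 62, c = 919, d = 2711.
RR = [a/(a+b)] / [c/(c+d)] = (199/261) / (919/3630) = 0.76245/0.25317 = 3.01164

3.012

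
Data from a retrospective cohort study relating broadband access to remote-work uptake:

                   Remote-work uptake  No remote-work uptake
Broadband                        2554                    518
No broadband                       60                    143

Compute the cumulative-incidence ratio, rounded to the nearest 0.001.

Cells: a = 2554, b = 518, c = 60, d = 143.
Risk in exposed = 2554/3072 = 0.83138; risk in unexposed = 60/203 = 0.29557.
RR = 0.83138 / 0.29557 = 2.81284
The risk among the exposed is 2.81 times that among the unexposed.

2.813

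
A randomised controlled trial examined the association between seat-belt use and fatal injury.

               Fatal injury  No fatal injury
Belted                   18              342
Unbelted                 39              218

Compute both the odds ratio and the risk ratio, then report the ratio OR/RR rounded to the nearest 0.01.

Cells: a = 18, b = 342, c = 39, d = 218.
OR = (18·218)/(342·39) = 3924/13338 = 0.29420
Risk in exposed = 18/360 = 0.05000; risk in unexposed = 39/257 = 0.15175; RR = 0.32949
OR/RR = 0.29420 / 0.32949 = 0.89289
The outcome is not rare, so the OR lies further from 1 than the RR.

0.89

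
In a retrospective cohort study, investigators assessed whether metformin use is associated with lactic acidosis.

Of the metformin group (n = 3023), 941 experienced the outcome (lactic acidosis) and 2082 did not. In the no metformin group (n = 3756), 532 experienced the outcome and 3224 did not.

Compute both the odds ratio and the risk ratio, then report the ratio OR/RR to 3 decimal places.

1.246

From the description: a = 941, b = 2082, c = 532, d = 3224.
OR = (941·3224)/(2082·532) = 3033784/1107624 = 2.73900
Risk in exposed = 941/3023 = 0.31128; risk in unexposed = 532/3756 = 0.14164; RR = 2.19768
OR/RR = 2.73900 / 2.19768 = 1.24631
The outcome is not rare, so the OR lies further from 1 than the RR.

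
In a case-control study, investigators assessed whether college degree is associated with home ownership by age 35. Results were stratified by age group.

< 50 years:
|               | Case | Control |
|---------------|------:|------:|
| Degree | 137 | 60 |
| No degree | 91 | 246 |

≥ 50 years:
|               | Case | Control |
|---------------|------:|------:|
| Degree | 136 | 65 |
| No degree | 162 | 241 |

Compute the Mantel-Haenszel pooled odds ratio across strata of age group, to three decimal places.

OR_MH = Σ(aᵢdᵢ/nᵢ) / Σ(bᵢcᵢ/nᵢ), where nᵢ is the stratum total.
Stratum 1 (< 50 years): n = 534; a·d/n = 137·246/534 = 63.1124; b·c/n = 60·91/534 = 10.2247
Stratum 2 (≥ 50 years): n = 604; a·d/n = 136·241/604 = 54.2649; b·c/n = 65·162/604 = 17.4338
OR_MH = (63.1124 + 54.2649) / (10.2247 + 17.4338) = 117.3773 / 27.6585 = 4.24381

4.244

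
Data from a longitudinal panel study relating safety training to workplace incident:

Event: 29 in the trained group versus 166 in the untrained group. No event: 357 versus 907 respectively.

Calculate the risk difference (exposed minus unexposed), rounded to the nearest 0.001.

From the description: a = 29, b = 357, c = 166, d = 907.
Risk in exposed = 29/386 = 0.075130; risk in unexposed = 166/1073 = 0.154706.
Risk difference = 0.075130 − 0.154706 = -0.079577

-0.080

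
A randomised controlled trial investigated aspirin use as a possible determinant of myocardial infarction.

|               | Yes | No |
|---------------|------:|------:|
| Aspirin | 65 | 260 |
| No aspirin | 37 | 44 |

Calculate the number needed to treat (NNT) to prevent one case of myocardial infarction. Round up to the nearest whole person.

Risk in treated group = 65/325 = 0.20000; risk in control = 37/81 = 0.45679.
Absolute risk reduction = 0.45679 − 0.20000 = 0.25679
NNT = 1 / ARR = 1 / 0.25679 = 3.894 → round up → 4

4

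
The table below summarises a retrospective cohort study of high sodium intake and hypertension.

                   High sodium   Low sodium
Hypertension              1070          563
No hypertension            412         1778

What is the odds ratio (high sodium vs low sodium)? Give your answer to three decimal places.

8.202

Reading the table with exposure as columns: a = 1070 (High sodium, case), b = 412 (High sodium, non-case), c = 563 (Low sodium, case), d = 1778.
OR = (a·d)/(b·c) = (1070 × 1778) / (412 × 563) = 1902460 / 231956 = 8.20181
The odds of hypertension are about 8.20 times as high in the high sodium group.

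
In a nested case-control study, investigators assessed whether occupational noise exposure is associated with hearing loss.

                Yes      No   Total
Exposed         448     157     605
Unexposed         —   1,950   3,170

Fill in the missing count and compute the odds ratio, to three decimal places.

The missing cell is in the unexposed row: 3170 − 1950 = 1220.
So a = 448, b = 157, c = 1220, d = 1950.
OR = (a·d)/(b·c) = (448 × 1950) / (157 × 1220) = 873600 / 191540 = 4.56093

4.561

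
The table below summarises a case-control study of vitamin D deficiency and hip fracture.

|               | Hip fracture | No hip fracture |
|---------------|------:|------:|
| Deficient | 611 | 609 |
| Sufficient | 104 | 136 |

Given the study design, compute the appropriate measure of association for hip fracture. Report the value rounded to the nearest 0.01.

Cells: a = 611, b = 609, c = 104, d = 136.
This is a case-control study: participants were sampled on outcome status, so risks in the source population cannot be estimated directly — relative risk is not valid here. The odds ratio is the appropriate measure.
OR = (a·d)/(b·c) = (611 × 136) / (609 × 104) = 83096 / 63336 = 1.31199

1.31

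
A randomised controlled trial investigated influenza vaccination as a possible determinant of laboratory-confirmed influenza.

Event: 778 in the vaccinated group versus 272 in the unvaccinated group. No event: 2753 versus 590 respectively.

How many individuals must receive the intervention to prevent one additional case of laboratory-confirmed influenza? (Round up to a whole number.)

Risk in treated group = 778/3531 = 0.22033; risk in control = 272/862 = 0.31555.
Absolute risk reduction = 0.31555 − 0.22033 = 0.09521
NNT = 1 / ARR = 1 / 0.09521 = 10.503 → round up → 11

11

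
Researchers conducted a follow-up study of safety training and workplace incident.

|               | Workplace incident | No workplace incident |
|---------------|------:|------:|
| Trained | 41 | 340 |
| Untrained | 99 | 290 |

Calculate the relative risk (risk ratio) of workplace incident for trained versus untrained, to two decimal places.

Cells: a = 41, b = 340, c = 99, d = 290.
Risk in exposed = 41/381 = 0.10761; risk in unexposed = 99/389 = 0.25450.
RR = 0.10761 / 0.25450 = 0.42284
The risk is 58% lower among the exposed than among the unexposed.

0.42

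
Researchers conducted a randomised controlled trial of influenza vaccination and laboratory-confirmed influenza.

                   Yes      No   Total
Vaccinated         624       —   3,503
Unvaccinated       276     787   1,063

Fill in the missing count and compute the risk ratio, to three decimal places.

0.686

The missing cell is in the exposed row: 3503 − 624 = 2879.
So a = 624, b = 2879, c = 276, d = 787.
RR = [a/(a+b)] / [c/(c+d)] = (624/3503) / (276/1063) = 0.17813/0.25964 = 0.68607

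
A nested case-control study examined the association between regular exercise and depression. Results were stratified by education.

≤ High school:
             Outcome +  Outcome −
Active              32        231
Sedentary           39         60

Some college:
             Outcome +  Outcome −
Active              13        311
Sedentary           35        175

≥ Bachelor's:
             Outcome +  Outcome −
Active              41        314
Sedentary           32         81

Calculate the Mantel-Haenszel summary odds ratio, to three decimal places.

0.250

OR_MH = Σ(aᵢdᵢ/nᵢ) / Σ(bᵢcᵢ/nᵢ), where nᵢ is the stratum total.
Stratum 1 (≤ High school): n = 362; a·d/n = 32·60/362 = 5.3039; b·c/n = 231·39/362 = 24.8867
Stratum 2 (Some college): n = 534; a·d/n = 13·175/534 = 4.2603; b·c/n = 311·35/534 = 20.3839
Stratum 3 (≥ Bachelor's): n = 468; a·d/n = 41·81/468 = 7.0962; b·c/n = 314·32/468 = 21.4701
OR_MH = (5.3039 + 4.2603 + 7.0962) / (24.8867 + 20.3839 + 21.4701) = 16.6603 / 66.7407 = 0.24963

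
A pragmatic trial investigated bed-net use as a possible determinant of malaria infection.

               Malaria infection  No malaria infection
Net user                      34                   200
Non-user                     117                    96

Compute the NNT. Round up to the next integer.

3

Risk in treated group = 34/234 = 0.14530; risk in control = 117/213 = 0.54930.
Absolute risk reduction = 0.54930 − 0.14530 = 0.40400
NNT = 1 / ARR = 1 / 0.40400 = 2.475 → round up → 3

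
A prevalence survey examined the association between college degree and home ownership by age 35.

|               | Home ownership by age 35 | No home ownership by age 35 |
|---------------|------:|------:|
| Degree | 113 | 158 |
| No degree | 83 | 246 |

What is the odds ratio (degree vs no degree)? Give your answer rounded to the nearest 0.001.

Cells: a = 113, b = 158, c = 83, d = 246.
OR = (a·d)/(b·c) = (113 × 246) / (158 × 83) = 27798 / 13114 = 2.11972
The odds of home ownership by age 35 are about 2.12 times as high in the degree group.

2.120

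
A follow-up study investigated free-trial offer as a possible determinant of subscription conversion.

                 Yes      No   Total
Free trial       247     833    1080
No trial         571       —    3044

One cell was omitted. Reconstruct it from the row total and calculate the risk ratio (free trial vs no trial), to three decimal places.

1.219

The missing cell is in the unexposed row: 3044 − 571 = 2473.
So a = 247, b = 833, c = 571, d = 2473.
RR = [a/(a+b)] / [c/(c+d)] = (247/1080) / (571/3044) = 0.22870/0.18758 = 1.21922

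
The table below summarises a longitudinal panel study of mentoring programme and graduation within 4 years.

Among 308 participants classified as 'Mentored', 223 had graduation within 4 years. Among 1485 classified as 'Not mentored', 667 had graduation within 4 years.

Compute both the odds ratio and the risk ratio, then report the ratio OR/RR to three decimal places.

1.996

From the description: a = 223, b = 85, c = 667, d = 818.
OR = (223·818)/(85·667) = 182414/56695 = 3.21746
Risk in exposed = 223/308 = 0.72403; risk in unexposed = 667/1485 = 0.44916; RR = 1.61196
OR/RR = 3.21746 / 1.61196 = 1.99599
The outcome is not rare, so the OR lies further from 1 than the RR.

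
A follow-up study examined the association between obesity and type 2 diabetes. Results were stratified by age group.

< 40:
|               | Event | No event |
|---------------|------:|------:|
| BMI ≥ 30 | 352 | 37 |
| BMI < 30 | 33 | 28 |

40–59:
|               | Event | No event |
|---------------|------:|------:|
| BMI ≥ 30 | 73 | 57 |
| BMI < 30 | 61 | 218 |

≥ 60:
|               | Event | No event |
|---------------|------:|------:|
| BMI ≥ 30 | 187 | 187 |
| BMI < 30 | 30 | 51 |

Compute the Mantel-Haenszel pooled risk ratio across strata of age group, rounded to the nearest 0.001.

1.802

RR_MH = Σ(aᵢ·n₀ᵢ/nᵢ) / Σ(cᵢ·n₁ᵢ/nᵢ), with n₁ᵢ = aᵢ+bᵢ (exposed), n₀ᵢ = cᵢ+dᵢ (unexposed), nᵢ = n₁ᵢ+n₀ᵢ.
Stratum 1 (< 40): n₁ = 389, n₀ = 61, n = 450; a·n₀/n = 352·61/450 = 47.7156; c·n₁/n = 33·389/450 = 28.5267
Stratum 2 (40–59): n₁ = 130, n₀ = 279, n = 409; a·n₀/n = 73·279/409 = 49.7971; c·n₁/n = 61·130/409 = 19.3888
Stratum 3 (≥ 60): n₁ = 374, n₀ = 81, n = 455; a·n₀/n = 187·81/455 = 33.2901; c·n₁/n = 30·374/455 = 24.6593
RR_MH = (47.7156 + 49.7971 + 33.2901) / (28.5267 + 19.3888 + 24.6593) = 130.8027 / 72.5748 = 1.80232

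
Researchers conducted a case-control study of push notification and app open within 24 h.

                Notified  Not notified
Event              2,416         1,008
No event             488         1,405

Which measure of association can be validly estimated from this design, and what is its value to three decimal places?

6.901

Reading the table with exposure as columns: a = 2416 (Notified, case), b = 488 (Notified, non-case), c = 1008 (Not notified, case), d = 1405.
This is a case-control study: participants were sampled on outcome status, so risks in the source population cannot be estimated directly — relative risk is not valid here. The odds ratio is the appropriate measure.
OR = (a·d)/(b·c) = (2416 × 1405) / (488 × 1008) = 3394480 / 491904 = 6.90070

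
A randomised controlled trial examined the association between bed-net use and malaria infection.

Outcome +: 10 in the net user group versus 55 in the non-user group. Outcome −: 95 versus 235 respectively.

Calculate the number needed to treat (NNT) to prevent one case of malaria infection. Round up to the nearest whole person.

Risk in treated group = 10/105 = 0.09524; risk in control = 55/290 = 0.18966.
Absolute risk reduction = 0.18966 − 0.09524 = 0.09442
NNT = 1 / ARR = 1 / 0.09442 = 10.591 → round up → 11

11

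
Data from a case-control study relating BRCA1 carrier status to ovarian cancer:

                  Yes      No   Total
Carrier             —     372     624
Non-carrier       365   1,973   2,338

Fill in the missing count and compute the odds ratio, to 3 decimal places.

3.662

The missing cell is in the exposed row: 624 − 372 = 252.
So a = 252, b = 372, c = 365, d = 1973.
OR = (a·d)/(b·c) = (252 × 1973) / (372 × 365) = 497196 / 135780 = 3.66178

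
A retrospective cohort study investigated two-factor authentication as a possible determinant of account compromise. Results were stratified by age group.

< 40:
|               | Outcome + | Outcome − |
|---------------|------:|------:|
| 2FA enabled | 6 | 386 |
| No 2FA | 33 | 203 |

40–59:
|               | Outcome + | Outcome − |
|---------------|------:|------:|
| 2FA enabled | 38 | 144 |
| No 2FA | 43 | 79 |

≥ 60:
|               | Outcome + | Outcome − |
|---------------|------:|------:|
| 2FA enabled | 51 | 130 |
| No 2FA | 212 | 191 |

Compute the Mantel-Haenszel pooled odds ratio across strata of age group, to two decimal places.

0.32

OR_MH = Σ(aᵢdᵢ/nᵢ) / Σ(bᵢcᵢ/nᵢ), where nᵢ is the stratum total.
Stratum 1 (< 40): n = 628; a·d/n = 6·203/628 = 1.9395; b·c/n = 386·33/628 = 20.2834
Stratum 2 (40–59): n = 304; a·d/n = 38·79/304 = 9.8750; b·c/n = 144·43/304 = 20.3684
Stratum 3 (≥ 60): n = 584; a·d/n = 51·191/584 = 16.6798; b·c/n = 130·212/584 = 47.1918
OR_MH = (1.9395 + 9.8750 + 16.6798) / (20.2834 + 20.3684 + 47.1918) = 28.4943 / 87.8436 = 0.32438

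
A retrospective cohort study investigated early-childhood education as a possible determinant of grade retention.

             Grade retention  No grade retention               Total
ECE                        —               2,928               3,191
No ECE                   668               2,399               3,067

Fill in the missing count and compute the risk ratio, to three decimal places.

The missing cell is in the exposed row: 3191 − 2928 = 263.
So a = 263, b = 2928, c = 668, d = 2399.
RR = [a/(a+b)] / [c/(c+d)] = (263/3191) / (668/3067) = 0.08242/0.21780 = 0.37841

0.378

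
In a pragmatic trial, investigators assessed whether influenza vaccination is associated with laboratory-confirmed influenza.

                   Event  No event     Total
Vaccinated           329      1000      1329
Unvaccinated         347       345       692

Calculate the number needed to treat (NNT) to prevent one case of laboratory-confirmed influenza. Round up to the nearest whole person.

4

Risk in treated group = 329/1329 = 0.24755; risk in control = 347/692 = 0.50145.
Absolute risk reduction = 0.50145 − 0.24755 = 0.25389
NNT = 1 / ARR = 1 / 0.25389 = 3.939 → round up → 4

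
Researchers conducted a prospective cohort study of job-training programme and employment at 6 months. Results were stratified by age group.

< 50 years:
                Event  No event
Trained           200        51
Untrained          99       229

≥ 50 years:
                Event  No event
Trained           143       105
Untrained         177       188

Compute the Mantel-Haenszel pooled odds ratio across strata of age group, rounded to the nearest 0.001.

3.150

OR_MH = Σ(aᵢdᵢ/nᵢ) / Σ(bᵢcᵢ/nᵢ), where nᵢ is the stratum total.
Stratum 1 (< 50 years): n = 579; a·d/n = 200·229/579 = 79.1019; b·c/n = 51·99/579 = 8.7202
Stratum 2 (≥ 50 years): n = 613; a·d/n = 143·188/613 = 43.8564; b·c/n = 105·177/613 = 30.3181
OR_MH = (79.1019 + 43.8564) / (8.7202 + 30.3181) = 122.9583 / 39.0383 = 3.14968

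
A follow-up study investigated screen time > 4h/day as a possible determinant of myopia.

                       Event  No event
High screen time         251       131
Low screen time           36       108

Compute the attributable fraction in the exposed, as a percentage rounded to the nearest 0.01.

61.95

Cells: a = 251, b = 131, c = 36, d = 108.
Risk in exposed = 251/382 = 0.65707; risk in unexposed = 36/144 = 0.25000.
RR = 0.65707/0.25000 = 2.62827
AR% = (RR − 1)/RR × 100 = (2.62827 − 1)/2.62827 × 100 = 61.9522%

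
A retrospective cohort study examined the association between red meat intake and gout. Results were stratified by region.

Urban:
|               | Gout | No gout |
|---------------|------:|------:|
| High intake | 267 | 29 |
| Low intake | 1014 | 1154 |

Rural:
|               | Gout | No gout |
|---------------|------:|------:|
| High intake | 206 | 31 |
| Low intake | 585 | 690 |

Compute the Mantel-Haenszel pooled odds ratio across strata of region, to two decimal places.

9.15

OR_MH = Σ(aᵢdᵢ/nᵢ) / Σ(bᵢcᵢ/nᵢ), where nᵢ is the stratum total.
Stratum 1 (Urban): n = 2464; a·d/n = 267·1154/2464 = 125.0479; b·c/n = 29·1014/2464 = 11.9343
Stratum 2 (Rural): n = 1512; a·d/n = 206·690/1512 = 94.0079; b·c/n = 31·585/1512 = 11.9940
OR_MH = (125.0479 + 94.0079) / (11.9343 + 11.9940) = 219.0558 / 23.9283 = 9.15468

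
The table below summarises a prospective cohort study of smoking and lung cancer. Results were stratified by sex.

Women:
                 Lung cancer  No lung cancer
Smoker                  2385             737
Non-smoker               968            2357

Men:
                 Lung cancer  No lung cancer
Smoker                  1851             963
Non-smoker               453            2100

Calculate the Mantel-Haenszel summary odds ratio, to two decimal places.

8.32

OR_MH = Σ(aᵢdᵢ/nᵢ) / Σ(bᵢcᵢ/nᵢ), where nᵢ is the stratum total.
Stratum 1 (Women): n = 6447; a·d/n = 2385·2357/6447 = 871.9474; b·c/n = 737·968/6447 = 110.6586
Stratum 2 (Men): n = 5367; a·d/n = 1851·2100/5367 = 724.2594; b·c/n = 963·453/5367 = 81.2817
OR_MH = (871.9474 + 724.2594) / (110.6586 + 81.2817) = 1596.2068 / 191.9403 = 8.31616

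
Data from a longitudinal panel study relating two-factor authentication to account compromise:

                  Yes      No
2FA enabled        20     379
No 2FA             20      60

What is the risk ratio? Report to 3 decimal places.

0.201

Cells: a = 20, b = 379, c = 20, d = 60.
Risk in exposed = 20/399 = 0.05013; risk in unexposed = 20/80 = 0.25000.
RR = 0.05013 / 0.25000 = 0.20050
The risk is 80% lower among the exposed than among the unexposed.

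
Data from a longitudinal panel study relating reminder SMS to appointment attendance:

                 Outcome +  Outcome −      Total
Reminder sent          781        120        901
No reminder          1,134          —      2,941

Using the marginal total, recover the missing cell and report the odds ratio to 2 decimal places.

10.37

The missing cell is in the unexposed row: 2941 − 1134 = 1807.
So a = 781, b = 120, c = 1134, d = 1807.
OR = (a·d)/(b·c) = (781 × 1807) / (120 × 1134) = 1411267 / 136080 = 10.37086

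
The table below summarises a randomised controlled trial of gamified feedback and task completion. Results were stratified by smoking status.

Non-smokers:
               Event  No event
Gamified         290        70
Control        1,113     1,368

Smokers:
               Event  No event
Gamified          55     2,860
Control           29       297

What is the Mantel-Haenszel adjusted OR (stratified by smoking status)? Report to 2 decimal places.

OR_MH = Σ(aᵢdᵢ/nᵢ) / Σ(bᵢcᵢ/nᵢ), where nᵢ is the stratum total.
Stratum 1 (Non-smokers): n = 2841; a·d/n = 290·1368/2841 = 139.6410; b·c/n = 70·1113/2841 = 27.4234
Stratum 2 (Smokers): n = 3241; a·d/n = 55·297/3241 = 5.0401; b·c/n = 2860·29/3241 = 25.5909
OR_MH = (139.6410 + 5.0401) / (27.4234 + 25.5909) = 144.6811 / 53.0143 = 2.72909

2.73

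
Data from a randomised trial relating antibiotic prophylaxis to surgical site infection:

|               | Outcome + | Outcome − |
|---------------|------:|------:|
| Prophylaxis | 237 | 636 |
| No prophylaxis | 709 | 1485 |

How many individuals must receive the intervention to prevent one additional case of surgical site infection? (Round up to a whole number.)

Risk in treated group = 237/873 = 0.27148; risk in control = 709/2194 = 0.32315.
Absolute risk reduction = 0.32315 − 0.27148 = 0.05168
NNT = 1 / ARR = 1 / 0.05168 = 19.351 → round up → 20

20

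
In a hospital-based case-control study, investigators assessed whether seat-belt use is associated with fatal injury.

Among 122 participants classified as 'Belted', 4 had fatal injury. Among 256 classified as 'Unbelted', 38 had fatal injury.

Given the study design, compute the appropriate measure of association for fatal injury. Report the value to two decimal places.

0.19

From the description: a = 4, b = 118, c = 38, d = 218.
This is a hospital-based case-control study: participants were sampled on outcome status, so risks in the source population cannot be estimated directly — relative risk is not valid here. The odds ratio is the appropriate measure.
OR = (a·d)/(b·c) = (4 × 218) / (118 × 38) = 872 / 4484 = 0.19447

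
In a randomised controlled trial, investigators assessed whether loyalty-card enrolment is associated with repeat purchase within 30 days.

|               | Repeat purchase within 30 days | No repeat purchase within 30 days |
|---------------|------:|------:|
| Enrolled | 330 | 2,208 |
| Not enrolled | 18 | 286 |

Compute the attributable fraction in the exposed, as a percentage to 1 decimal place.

Cells: a = 330, b = 2208, c = 18, d = 286.
Risk in exposed = 330/2538 = 0.13002; risk in unexposed = 18/304 = 0.05921.
RR = 0.13002/0.05921 = 2.19595
AR% = (RR − 1)/RR × 100 = (2.19595 − 1)/2.19595 × 100 = 54.4617%

54.5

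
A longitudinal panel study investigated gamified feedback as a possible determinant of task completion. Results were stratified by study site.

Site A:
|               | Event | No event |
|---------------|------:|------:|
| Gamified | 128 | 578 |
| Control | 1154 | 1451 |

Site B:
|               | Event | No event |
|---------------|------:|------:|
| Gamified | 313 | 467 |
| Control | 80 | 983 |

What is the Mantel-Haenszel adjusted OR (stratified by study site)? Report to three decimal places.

1.006

OR_MH = Σ(aᵢdᵢ/nᵢ) / Σ(bᵢcᵢ/nᵢ), where nᵢ is the stratum total.
Stratum 1 (Site A): n = 3311; a·d/n = 128·1451/3311 = 56.0942; b·c/n = 578·1154/3311 = 201.4533
Stratum 2 (Site B): n = 1843; a·d/n = 313·983/1843 = 166.9447; b·c/n = 467·80/1843 = 20.2713
OR_MH = (56.0942 + 166.9447) / (201.4533 + 20.2713) = 223.0389 / 221.7246 = 1.00593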